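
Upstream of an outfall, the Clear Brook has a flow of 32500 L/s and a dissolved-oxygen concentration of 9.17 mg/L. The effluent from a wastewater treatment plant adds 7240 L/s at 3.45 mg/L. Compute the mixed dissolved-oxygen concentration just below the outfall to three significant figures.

Flow-weighted mixing: C = (Q_r C_r + Q_w C_w)/(Q_r + Q_w)
= (32500×9.17 + 7240×3.45)/(32500 + 7240) = 323000/39740 = 8.128 mg/L.

8.13 mg/L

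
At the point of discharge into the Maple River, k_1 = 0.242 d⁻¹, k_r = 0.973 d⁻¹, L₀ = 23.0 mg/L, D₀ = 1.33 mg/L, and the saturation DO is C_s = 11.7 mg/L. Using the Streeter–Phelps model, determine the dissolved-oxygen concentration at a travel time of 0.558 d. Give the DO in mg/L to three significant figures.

DO ≈ 8.70 mg/L

k_1 L₀/(k_r−k_1) = 0.242×23.0/(0.973−0.242) = 5.566/0.7310 = 7.614 mg/L.
e^(−k_1 t) = e^(−0.242×0.5580) = 0.8737; e^(−k_r t) = e^(−0.973×0.5580) = 0.5810.
D = 7.614 × (0.8737 − 0.5810) + 1.33 × 0.5810 = 2.228 + 0.7728 = 3.001 mg/L.
DO = C_s − D = 11.7 − 3.001 = 8.699 mg/L.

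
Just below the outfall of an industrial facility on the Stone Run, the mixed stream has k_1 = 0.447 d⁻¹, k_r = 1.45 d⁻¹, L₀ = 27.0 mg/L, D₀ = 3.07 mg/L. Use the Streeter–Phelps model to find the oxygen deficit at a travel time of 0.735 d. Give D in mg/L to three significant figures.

k_1 L₀/(k_r−k_1) = 0.447×27.0/(1.45−0.447) = 12.07/1.003 = 12.03 mg/L.
e^(−k_1 t) = e^(−0.447×0.7350) = 0.7200; e^(−k_r t) = e^(−1.45×0.7350) = 0.3445.
D = 12.03 × (0.7200 − 0.3445) + 3.07 × 0.3445 = 4.518 + 1.058 = 5.576 mg/L.

D ≈ 5.58 mg/L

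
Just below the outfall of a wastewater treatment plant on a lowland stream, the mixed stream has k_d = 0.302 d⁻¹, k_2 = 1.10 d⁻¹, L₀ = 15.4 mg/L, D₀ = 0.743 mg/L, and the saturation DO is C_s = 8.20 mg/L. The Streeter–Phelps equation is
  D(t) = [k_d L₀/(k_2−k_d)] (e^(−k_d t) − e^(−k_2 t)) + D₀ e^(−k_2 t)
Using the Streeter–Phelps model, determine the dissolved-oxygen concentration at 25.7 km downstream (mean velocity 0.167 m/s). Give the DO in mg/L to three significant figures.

Travel time t = x/v = 25.7 km / (0.167 m/s) = 25700 m / 0.167 m/s = 153900 s = 1.781 d.
k_d L₀/(k_2−k_d) = 0.302×15.4/(1.10−0.302) = 4.651/0.7980 = 5.828 mg/L.
e^(−k_d t) = e^(−0.302×1.781) = 0.5840; e^(−k_2 t) = e^(−1.10×1.781) = 0.1410.
D = 5.828 × (0.5840 − 0.1410) + 0.743 × 0.1410 = 2.582 + 0.1047 = 2.687 mg/L.
DO = C_s − D = 8.20 − 2.687 = 5.513 mg/L.

DO ≈ 5.51 mg/L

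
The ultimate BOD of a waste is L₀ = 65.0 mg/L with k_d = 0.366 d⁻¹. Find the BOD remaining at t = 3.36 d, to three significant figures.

L_t = L₀ e^(−k_d t) = 65.0 × e^(−0.366×3.36) = 65.0 × 0.2924 = 19.00 mg/L.

L ≈ 19.0 mg/L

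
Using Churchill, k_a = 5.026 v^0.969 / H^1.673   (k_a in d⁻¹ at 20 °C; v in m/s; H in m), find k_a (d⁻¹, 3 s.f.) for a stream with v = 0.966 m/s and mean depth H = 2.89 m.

k_a ≈ 0.823 d⁻¹

k_a = 5.026 × 0.966^0.969 / 2.89^1.673 = 5.026 × 0.9670 / 5.903 = 0.8233 d⁻¹.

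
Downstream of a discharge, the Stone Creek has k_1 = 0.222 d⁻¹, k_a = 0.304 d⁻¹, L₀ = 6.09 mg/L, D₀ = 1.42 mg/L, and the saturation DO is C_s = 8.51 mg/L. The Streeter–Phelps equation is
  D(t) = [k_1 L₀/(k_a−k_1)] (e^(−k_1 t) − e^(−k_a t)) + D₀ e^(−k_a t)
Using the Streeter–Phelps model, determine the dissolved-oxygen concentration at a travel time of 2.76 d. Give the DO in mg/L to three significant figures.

DO ≈ 6.09 mg/L

k_1 L₀/(k_a−k_1) = 0.222×6.09/(0.304−0.222) = 1.352/0.08200 = 16.49 mg/L.
e^(−k_1 t) = e^(−0.222×2.760) = 0.5419; e^(−k_a t) = e^(−0.304×2.760) = 0.4321.
D = 16.49 × (0.5419 − 0.4321) + 1.42 × 0.4321 = 1.810 + 0.6136 = 2.423 mg/L.
DO = C_s − D = 8.51 − 2.423 = 6.087 mg/L.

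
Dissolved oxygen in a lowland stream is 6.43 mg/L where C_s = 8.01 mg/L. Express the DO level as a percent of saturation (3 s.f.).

80.3 % saturation

% saturation = C/C_s × 100 = 6.43/8.01 × 100 = 80.3 %.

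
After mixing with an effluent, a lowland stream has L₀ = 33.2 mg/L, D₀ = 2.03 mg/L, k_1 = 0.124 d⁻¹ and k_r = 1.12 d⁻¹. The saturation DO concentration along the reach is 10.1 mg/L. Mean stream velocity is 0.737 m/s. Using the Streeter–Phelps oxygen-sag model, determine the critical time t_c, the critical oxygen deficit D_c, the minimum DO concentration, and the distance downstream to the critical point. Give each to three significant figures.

With k_r/k_1 = 9.032 and 1 − D₀(k_r−k_1)/(k_1 L₀) = 0.5089,
t_c = ln(9.032 × 0.5089) / (1.12 − 0.124) = ln(4.596) / 0.9960 = 1.525/0.9960 = 1.531 d.
L(t_c) = L₀ e^(−k_1 t_c) = 33.2 × 0.8271 = 27.46 mg/L, and at the critical point k_r D_c = k_1 L, so D_c = (0.124/1.12) × 27.46 = 3.040 mg/L.
Minimum DO = C_s − D_c = 10.1 − 3.040 = 7.060 mg/L.
x_c = v t_c = 0.737 m/s × 1.531 d × 86400 s/d = 97510 m ≈ 97.5 km.

t_c ≈ 1.53 d; D_c ≈ 3.04 mg/L; min DO ≈ 7.06 mg/L; x_c ≈ 97.5 km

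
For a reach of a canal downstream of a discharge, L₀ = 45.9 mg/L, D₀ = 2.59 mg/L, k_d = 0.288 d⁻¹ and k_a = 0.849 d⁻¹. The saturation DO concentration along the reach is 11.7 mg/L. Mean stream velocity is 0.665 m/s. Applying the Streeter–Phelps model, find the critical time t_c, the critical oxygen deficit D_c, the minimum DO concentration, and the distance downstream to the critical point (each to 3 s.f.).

t_c = [1/(k_a−k_d)] ln[(k_a/k_d)(1 − D₀(k_a−k_d)/(k_d L₀))]
= [1/(0.849−0.288)] ln[(0.849/0.288)(1 − 2.59×0.5610/(0.288×45.9))]
= (1/0.5610) ln[2.948 × 0.8901] = 1.783 × ln(2.624) = 1.783 × 0.9647 = 1.720 d.
D_c = (k_d/k_a) L₀ e^(−k_d t_c) = (0.288/0.849) × 45.9 × e^(−0.288×1.720) = 0.3392 × 45.9 × 0.6094 = 9.489 mg/L.
Minimum DO = C_s − D_c = 11.7 − 9.489 = 2.211 mg/L.
x_c = v t_c = 0.665 m/s × 1.720 d × 86400 s/d = 98800 m ≈ 98.8 km.

t_c ≈ 1.72 d; D_c ≈ 9.49 mg/L; min DO ≈ 2.21 mg/L; x_c ≈ 98.8 km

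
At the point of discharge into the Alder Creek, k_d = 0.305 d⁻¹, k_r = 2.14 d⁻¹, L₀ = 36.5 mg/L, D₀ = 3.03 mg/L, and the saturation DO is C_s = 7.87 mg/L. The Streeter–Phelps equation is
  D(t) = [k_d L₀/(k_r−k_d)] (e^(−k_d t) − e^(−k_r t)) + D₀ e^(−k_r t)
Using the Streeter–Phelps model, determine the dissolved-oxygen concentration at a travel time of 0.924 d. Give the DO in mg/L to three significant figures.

DO ≈ 3.71 mg/L

k_d L₀/(k_r−k_d) = 0.305×36.5/(2.14−0.305) = 11.13/1.835 = 6.067 mg/L.
e^(−k_d t) = e^(−0.305×0.9240) = 0.7544; e^(−k_r t) = e^(−2.14×0.9240) = 0.1384.
D = 6.067 × (0.7544 − 0.1384) + 3.03 × 0.1384 = 3.737 + 0.4195 = 4.156 mg/L.
DO = C_s − D = 7.87 − 4.156 = 3.714 mg/L.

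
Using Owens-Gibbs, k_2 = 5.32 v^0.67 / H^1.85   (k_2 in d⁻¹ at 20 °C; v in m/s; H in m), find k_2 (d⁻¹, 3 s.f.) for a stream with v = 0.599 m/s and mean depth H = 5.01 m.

k_2 = 5.32 × 0.599^0.67 / 5.01^1.85 = 5.32 × 0.7094 / 19.71 = 0.1915 d⁻¹.

k_2 ≈ 0.191 d⁻¹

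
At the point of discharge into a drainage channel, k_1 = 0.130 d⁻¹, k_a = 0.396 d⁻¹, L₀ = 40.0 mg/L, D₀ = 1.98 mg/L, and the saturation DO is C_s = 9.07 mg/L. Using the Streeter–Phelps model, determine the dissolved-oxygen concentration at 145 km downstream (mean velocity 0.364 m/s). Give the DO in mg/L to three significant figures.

Travel time t = x/v = 145 km / (0.364 m/s) = 145000 m / 0.364 m/s = 398400 s = 4.611 d.
k_1 L₀/(k_a−k_1) = 0.130×40.0/(0.396−0.130) = 5.200/0.2660 = 19.55 mg/L.
e^(−k_1 t) = e^(−0.130×4.611) = 0.5492; e^(−k_a t) = e^(−0.396×4.611) = 0.1611.
D = 19.55 × (0.5492 − 0.1611) + 1.98 × 0.1611 = 7.586 + 0.3190 = 7.905 mg/L.
DO = C_s − D = 9.07 − 7.905 = 1.165 mg/L.

DO ≈ 1.16 mg/L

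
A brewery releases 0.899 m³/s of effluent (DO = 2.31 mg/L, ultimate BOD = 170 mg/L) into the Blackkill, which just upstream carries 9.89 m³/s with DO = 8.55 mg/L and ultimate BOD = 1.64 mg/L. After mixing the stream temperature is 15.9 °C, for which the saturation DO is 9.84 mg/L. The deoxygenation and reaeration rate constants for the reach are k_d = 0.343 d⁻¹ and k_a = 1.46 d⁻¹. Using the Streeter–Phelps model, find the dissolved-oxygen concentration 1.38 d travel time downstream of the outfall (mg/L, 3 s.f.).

DO ≈ 7.24 mg/L

Mixed DO = (9.89×8.55 + 0.899×2.31)/(9.89+0.899) = 86.64/10.79 = 8.030 mg/L.
Mixed L₀ = (9.89×1.64 + 0.899×170)/(10.79) = 169.0/10.79 = 15.67 mg/L.
Initial deficit D₀ = C_s − DO₀ = 9.84 − 8.030 = 1.810 mg/L.
D(1.38) = [0.343×15.67/(1.46−0.343)](e^(−0.343×1.38) − e^(−1.46×1.38)) + 1.810 e^(−1.46×1.38)
= 4.811 × (0.6229 − 0.1333) + 1.810 × 0.1333 = 2.597 mg/L.
DO = 9.84 − 2.597 = 7.243 mg/L.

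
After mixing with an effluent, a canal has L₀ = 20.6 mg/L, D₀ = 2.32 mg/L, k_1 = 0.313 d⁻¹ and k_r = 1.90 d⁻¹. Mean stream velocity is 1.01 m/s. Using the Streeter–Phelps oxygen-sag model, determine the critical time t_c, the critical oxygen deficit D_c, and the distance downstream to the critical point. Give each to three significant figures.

t_c ≈ 0.603 d; D_c ≈ 2.81 mg/L; x_c ≈ 52.6 km

With k_r/k_1 = 6.070 and 1 − D₀(k_r−k_1)/(k_1 L₀) = 0.4290,
t_c = ln(6.070 × 0.4290) / (1.90 − 0.313) = ln(2.604) / 1.587 = 0.9571/1.587 = 0.6031 d.
D_c = (k_1/k_r) L₀ e^(−k_1 t_c) = (0.313/1.90) × 20.6 × e^(−0.313×0.6031) = 0.1647 × 20.6 × 0.8280 = 2.810 mg/L.
x_c = v t_c = 1.01 m/s × 0.6031 d × 86400 s/d = 52630 m ≈ 52.6 km.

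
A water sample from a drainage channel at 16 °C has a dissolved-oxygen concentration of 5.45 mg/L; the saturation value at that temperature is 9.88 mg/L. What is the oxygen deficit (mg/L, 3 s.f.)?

D = C_s − C = 9.88 − 5.45 = 4.43 mg/L.

D ≈ 4.43 mg/L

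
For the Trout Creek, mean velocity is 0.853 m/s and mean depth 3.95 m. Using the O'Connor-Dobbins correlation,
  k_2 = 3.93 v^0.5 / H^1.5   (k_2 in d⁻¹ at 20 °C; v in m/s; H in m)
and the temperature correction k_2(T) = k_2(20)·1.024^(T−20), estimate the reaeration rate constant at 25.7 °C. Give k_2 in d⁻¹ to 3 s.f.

k_2(20) = 3.93 × 0.853^0.5 / 3.95^1.5 = 3.93 × 0.9236 / 7.850 = 0.4624 d⁻¹.
k_2(25.7) = 0.4624 × 1.024^(25.7−20) = 0.4624 × 1.145 = 0.5293 d⁻¹.

k_2 ≈ 0.529 d⁻¹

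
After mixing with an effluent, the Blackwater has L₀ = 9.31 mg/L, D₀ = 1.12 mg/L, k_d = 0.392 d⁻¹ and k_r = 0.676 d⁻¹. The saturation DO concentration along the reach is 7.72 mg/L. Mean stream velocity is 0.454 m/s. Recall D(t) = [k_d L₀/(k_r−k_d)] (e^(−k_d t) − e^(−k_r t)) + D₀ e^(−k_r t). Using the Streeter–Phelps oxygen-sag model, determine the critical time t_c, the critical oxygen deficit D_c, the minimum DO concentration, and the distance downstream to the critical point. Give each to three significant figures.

t_c ≈ 1.60 d; D_c ≈ 2.89 mg/L; min DO ≈ 4.83 mg/L; x_c ≈ 62.7 km

With k_r/k_d = 1.724 and 1 − D₀(k_r−k_d)/(k_d L₀) = 0.9128,
t_c = ln(1.724 × 0.9128) / (0.676 − 0.392) = ln(1.574) / 0.2840 = 0.4537/0.2840 = 1.598 d.
L(t_c) = L₀ e^(−k_d t_c) = 9.31 × 0.5346 = 4.977 mg/L, and at the critical point k_r D_c = k_d L, so D_c = (0.392/0.676) × 4.977 = 2.886 mg/L.
Minimum DO = C_s − D_c = 7.72 − 2.886 = 4.834 mg/L.
x_c = v t_c = 0.454 m/s × 1.598 d × 86400 s/d = 62670 m ≈ 62.7 km.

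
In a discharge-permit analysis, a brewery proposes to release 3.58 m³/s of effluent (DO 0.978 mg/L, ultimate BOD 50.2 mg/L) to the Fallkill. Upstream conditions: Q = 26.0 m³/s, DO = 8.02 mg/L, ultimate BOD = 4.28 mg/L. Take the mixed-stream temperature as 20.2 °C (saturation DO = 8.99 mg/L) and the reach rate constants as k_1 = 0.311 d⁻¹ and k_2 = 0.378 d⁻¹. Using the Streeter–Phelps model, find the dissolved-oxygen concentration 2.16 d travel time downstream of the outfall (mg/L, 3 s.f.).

Mixed DO = (26.0×8.02 + 3.58×0.978)/(26.0+3.58) = 212.0/29.58 = 7.168 mg/L.
Mixed L₀ = (26.0×4.28 + 3.58×50.2)/(29.58) = 291.0/29.58 = 9.838 mg/L.
Initial deficit D₀ = C_s − DO₀ = 8.99 − 7.168 = 1.822 mg/L.
D(2.16) = [0.311×9.838/(0.378−0.311)](e^(−0.311×2.16) − e^(−0.378×2.16)) + 1.822 e^(−0.378×2.16)
= 45.66 × (0.5108 − 0.4420) + 1.822 × 0.4420 = 3.948 mg/L.
DO = 8.99 − 3.948 = 5.042 mg/L.

DO ≈ 5.04 mg/L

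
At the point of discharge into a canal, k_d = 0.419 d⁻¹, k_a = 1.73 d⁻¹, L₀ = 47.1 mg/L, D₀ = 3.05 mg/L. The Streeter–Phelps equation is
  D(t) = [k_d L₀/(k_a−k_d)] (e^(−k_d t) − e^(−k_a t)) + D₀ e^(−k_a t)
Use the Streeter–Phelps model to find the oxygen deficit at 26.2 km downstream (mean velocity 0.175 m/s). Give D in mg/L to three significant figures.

D ≈ 6.68 mg/L

Travel time t = x/v = 26.2 km / (0.175 m/s) = 26200 m / 0.175 m/s = 149700 s = 1.733 d.
k_d L₀/(k_a−k_d) = 0.419×47.1/(1.73−0.419) = 19.73/1.311 = 15.05 mg/L.
e^(−k_d t) = e^(−0.419×1.733) = 0.4838; e^(−k_a t) = e^(−1.73×1.733) = 0.04990.
D = 15.05 × (0.4838 − 0.04990) + 3.05 × 0.04990 = 6.532 + 0.1522 = 6.684 mg/L.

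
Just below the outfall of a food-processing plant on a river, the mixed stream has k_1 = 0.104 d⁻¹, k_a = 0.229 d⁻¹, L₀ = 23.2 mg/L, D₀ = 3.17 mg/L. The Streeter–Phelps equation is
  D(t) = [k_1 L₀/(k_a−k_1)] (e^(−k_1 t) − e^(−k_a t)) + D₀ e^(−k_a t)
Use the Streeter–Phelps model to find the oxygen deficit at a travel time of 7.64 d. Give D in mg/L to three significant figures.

k_1 L₀/(k_a−k_1) = 0.104×23.2/(0.229−0.104) = 2.413/0.1250 = 19.30 mg/L.
e^(−k_1 t) = e^(−0.104×7.640) = 0.4518; e^(−k_a t) = e^(−0.229×7.640) = 0.1739.
D = 19.30 × (0.4518 − 0.1739) + 3.17 × 0.1739 = 5.365 + 0.5511 = 5.916 mg/L.

D ≈ 5.92 mg/L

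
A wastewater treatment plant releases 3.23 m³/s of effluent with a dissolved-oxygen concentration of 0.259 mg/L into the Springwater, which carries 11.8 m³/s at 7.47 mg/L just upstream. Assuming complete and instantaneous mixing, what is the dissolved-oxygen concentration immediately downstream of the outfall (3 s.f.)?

5.92 mg/L

Flow-weighted mixing: C = (Q_r C_r + Q_w C_w)/(Q_r + Q_w)
= (11.8×7.47 + 3.23×0.259)/(11.8 + 3.23) = 88.98/15.03 = 5.920 mg/L.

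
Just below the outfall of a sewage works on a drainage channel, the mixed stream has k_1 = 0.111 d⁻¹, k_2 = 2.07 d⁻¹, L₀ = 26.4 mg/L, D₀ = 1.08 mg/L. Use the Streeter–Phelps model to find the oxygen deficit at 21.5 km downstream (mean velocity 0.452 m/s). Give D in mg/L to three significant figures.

Travel time t = x/v = 21.5 km / (0.452 m/s) = 21500 m / 0.452 m/s = 47570 s = 0.5505 d.
k_1 L₀/(k_2−k_1) = 0.111×26.4/(2.07−0.111) = 2.930/1.959 = 1.496 mg/L.
e^(−k_1 t) = e^(−0.111×0.5505) = 0.9407; e^(−k_2 t) = e^(−2.07×0.5505) = 0.3199.
D = 1.496 × (0.9407 − 0.3199) + 1.08 × 0.3199 = 0.9286 + 0.3455 = 1.274 mg/L.

D ≈ 1.27 mg/L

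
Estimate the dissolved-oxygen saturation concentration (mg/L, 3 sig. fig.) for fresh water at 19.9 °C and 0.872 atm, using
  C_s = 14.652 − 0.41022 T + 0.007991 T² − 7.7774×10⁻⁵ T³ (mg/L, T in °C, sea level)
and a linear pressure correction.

At sea level: C_s = 14.652 − 0.41022×19.9 + 0.007991×19.9² − 7.7774×10⁻⁵×19.9³ = 9.040 mg/L.
Pressure correction: C_s' = 9.040 × 0.872 = 7.883 mg/L.

C_s ≈ 7.88 mg/L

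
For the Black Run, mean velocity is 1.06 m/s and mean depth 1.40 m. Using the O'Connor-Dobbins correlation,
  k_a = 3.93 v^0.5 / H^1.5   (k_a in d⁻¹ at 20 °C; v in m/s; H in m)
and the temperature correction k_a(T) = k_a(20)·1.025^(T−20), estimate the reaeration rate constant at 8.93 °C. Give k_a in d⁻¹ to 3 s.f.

k_a(20) = 3.93 × 1.06^0.5 / 1.40^1.5 = 3.93 × 1.030 / 1.657 = 2.443 d⁻¹.
k_a(8.93) = 2.443 × 1.025^(8.93−20) = 2.443 × 0.7608 = 1.858 d⁻¹.

k_a ≈ 1.86 d⁻¹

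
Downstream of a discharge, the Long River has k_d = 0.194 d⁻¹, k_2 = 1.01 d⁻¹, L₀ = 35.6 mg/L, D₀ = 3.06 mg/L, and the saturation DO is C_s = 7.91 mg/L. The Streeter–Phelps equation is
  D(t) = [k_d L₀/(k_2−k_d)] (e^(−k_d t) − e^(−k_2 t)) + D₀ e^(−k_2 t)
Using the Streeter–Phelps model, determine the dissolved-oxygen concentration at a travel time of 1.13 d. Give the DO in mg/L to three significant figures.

DO ≈ 2.84 mg/L

k_d L₀/(k_2−k_d) = 0.194×35.6/(1.01−0.194) = 6.906/0.8160 = 8.464 mg/L.
e^(−k_d t) = e^(−0.194×1.130) = 0.8031; e^(−k_2 t) = e^(−1.01×1.130) = 0.3194.
D = 8.464 × (0.8031 − 0.3194) + 3.06 × 0.3194 = 4.094 + 0.9774 = 5.072 mg/L.
DO = C_s − D = 7.91 − 5.072 = 2.838 mg/L.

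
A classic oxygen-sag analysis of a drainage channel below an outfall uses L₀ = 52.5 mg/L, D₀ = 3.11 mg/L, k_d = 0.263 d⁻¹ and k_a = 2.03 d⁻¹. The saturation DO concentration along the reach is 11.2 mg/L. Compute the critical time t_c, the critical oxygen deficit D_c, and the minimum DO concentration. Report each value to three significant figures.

t_c ≈ 0.869 d; D_c ≈ 5.41 mg/L; min DO ≈ 5.79 mg/L

With k_a/k_d = 7.719 and 1 − D₀(k_a−k_d)/(k_d L₀) = 0.6020,
t_c = ln(7.719 × 0.6020) / (2.03 − 0.263) = ln(4.647) / 1.767 = 1.536/1.767 = 0.8693 d.
L(t_c) = L₀ e^(−k_d t_c) = 52.5 × 0.7956 = 41.77 mg/L, and at the critical point k_a D_c = k_d L, so D_c = (0.263/2.03) × 41.77 = 5.412 mg/L.
Minimum DO = C_s − D_c = 11.2 − 5.412 = 5.788 mg/L.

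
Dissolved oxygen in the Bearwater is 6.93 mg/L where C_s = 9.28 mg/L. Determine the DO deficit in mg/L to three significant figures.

D = C_s − C = 9.28 − 6.93 = 2.35 mg/L.

D ≈ 2.35 mg/L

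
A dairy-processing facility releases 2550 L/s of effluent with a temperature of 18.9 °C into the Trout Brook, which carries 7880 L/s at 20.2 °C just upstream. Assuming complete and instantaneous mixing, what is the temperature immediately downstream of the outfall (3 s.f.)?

19.9 °C

Flow-weighted mixing: C = (Q_r C_r + Q_w C_w)/(Q_r + Q_w)
= (7880×20.2 + 2550×18.9)/(7880 + 2550) = 207400/10430 = 19.88 °C.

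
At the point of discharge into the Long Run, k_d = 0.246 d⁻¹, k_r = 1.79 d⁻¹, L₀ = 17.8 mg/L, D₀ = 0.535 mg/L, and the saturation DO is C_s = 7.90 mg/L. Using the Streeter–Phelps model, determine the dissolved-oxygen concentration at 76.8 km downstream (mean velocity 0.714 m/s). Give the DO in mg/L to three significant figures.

DO ≈ 6.06 mg/L

Travel time t = x/v = 76.8 km / (0.714 m/s) = 76800 m / 0.714 m/s = 107600 s = 1.245 d.
k_d L₀/(k_r−k_d) = 0.246×17.8/(1.79−0.246) = 4.379/1.544 = 2.836 mg/L.
e^(−k_d t) = e^(−0.246×1.245) = 0.7362; e^(−k_r t) = e^(−1.79×1.245) = 0.1077.
D = 2.836 × (0.7362 − 0.1077) + 0.535 × 0.1077 = 1.782 + 0.05762 = 1.840 mg/L.
DO = C_s − D = 7.90 − 1.840 = 6.060 mg/L.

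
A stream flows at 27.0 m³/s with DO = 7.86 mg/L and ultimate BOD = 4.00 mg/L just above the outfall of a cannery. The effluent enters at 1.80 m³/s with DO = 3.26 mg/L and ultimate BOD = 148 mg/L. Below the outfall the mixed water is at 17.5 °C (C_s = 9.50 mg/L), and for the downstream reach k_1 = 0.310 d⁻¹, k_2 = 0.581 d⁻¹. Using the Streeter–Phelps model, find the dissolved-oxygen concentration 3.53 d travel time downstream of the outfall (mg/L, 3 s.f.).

Mixed DO = (27.0×7.86 + 1.80×3.26)/(27.0+1.80) = 218.1/28.80 = 7.572 mg/L.
Mixed L₀ = (27.0×4.00 + 1.80×148)/(28.80) = 374.4/28.80 = 13.00 mg/L.
Initial deficit D₀ = C_s − DO₀ = 9.50 − 7.572 = 1.928 mg/L.
D(3.53) = [0.310×13.00/(0.581−0.310)](e^(−0.310×3.53) − e^(−0.581×3.53)) + 1.928 e^(−0.581×3.53)
= 14.87 × (0.3348 − 0.1286) + 1.928 × 0.1286 = 3.314 mg/L.
DO = 9.50 − 3.314 = 6.186 mg/L.

DO ≈ 6.19 mg/L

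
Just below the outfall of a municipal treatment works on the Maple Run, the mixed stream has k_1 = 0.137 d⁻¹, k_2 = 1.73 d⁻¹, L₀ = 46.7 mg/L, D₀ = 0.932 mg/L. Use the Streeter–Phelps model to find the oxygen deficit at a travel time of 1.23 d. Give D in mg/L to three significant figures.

D ≈ 3.03 mg/L

k_1 L₀/(k_2−k_1) = 0.137×46.7/(1.73−0.137) = 6.398/1.593 = 4.016 mg/L.
e^(−k_1 t) = e^(−0.137×1.230) = 0.8449; e^(−k_2 t) = e^(−1.73×1.230) = 0.1191.
D = 4.016 × (0.8449 − 0.1191) + 0.932 × 0.1191 = 2.915 + 0.1110 = 3.026 mg/L.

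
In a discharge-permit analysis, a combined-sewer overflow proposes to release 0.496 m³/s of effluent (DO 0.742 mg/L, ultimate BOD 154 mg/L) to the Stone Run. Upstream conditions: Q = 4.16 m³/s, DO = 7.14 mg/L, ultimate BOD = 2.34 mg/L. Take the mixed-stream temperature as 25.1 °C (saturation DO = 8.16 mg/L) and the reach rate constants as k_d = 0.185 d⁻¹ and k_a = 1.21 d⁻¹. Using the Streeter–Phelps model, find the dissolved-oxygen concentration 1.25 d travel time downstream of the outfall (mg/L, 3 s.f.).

DO ≈ 5.87 mg/L

Mixed DO = (4.16×7.14 + 0.496×0.742)/(4.16+0.496) = 30.07/4.656 = 6.458 mg/L.
Mixed L₀ = (4.16×2.34 + 0.496×154)/(4.656) = 86.12/4.656 = 18.50 mg/L.
Initial deficit D₀ = C_s − DO₀ = 8.16 − 6.458 = 1.702 mg/L.
D(1.25) = [0.185×18.50/(1.21−0.185)](e^(−0.185×1.25) − e^(−1.21×1.25)) + 1.702 e^(−1.21×1.25)
= 3.338 × (0.7935 − 0.2204) + 1.702 × 0.2204 = 2.288 mg/L.
DO = 8.16 − 2.288 = 5.872 mg/L.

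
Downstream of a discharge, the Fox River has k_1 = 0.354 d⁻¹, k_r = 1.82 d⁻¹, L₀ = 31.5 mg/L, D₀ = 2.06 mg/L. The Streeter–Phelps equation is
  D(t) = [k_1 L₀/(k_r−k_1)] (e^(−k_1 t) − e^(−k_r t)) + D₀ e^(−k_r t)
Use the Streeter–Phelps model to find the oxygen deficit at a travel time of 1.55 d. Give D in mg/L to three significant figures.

k_1 L₀/(k_r−k_1) = 0.354×31.5/(1.82−0.354) = 11.15/1.466 = 7.606 mg/L.
e^(−k_1 t) = e^(−0.354×1.550) = 0.5777; e^(−k_r t) = e^(−1.82×1.550) = 0.05955.
D = 7.606 × (0.5777 − 0.05955) + 2.06 × 0.05955 = 3.941 + 0.1227 = 4.064 mg/L.

D ≈ 4.06 mg/L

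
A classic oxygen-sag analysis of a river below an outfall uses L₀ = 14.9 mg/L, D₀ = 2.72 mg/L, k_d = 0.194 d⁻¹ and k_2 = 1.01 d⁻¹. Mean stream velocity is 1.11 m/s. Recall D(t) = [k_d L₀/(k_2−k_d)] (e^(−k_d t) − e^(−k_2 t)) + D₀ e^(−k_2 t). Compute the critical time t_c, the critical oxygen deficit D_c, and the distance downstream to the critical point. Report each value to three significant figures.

t_c ≈ 0.232 d; D_c ≈ 2.74 mg/L; x_c ≈ 22.3 km

With k_2/k_d = 5.206 and 1 − D₀(k_2−k_d)/(k_d L₀) = 0.2322,
t_c = ln(5.206 × 0.2322) / (1.01 − 0.194) = ln(1.209) / 0.8160 = 0.1895/0.8160 = 0.2323 d.
L(t_c) = L₀ e^(−k_d t_c) = 14.9 × 0.9559 = 14.24 mg/L, and at the critical point k_2 D_c = k_d L, so D_c = (0.194/1.01) × 14.24 = 2.736 mg/L.
x_c = v t_c = 1.11 m/s × 0.2323 d × 86400 s/d = 22270 m ≈ 22.3 km.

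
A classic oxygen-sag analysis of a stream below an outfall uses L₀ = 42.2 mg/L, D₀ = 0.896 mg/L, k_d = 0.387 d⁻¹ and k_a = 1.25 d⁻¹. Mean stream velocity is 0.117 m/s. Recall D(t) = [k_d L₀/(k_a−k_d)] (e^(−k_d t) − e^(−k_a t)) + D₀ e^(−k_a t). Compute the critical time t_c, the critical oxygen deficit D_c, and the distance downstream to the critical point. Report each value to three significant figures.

t_c ≈ 1.30 d; D_c ≈ 7.89 mg/L; x_c ≈ 13.2 km

With k_a/k_d = 3.230 and 1 − D₀(k_a−k_d)/(k_d L₀) = 0.9527,
t_c = ln(3.230 × 0.9527) / (1.25 − 0.387) = ln(3.077) / 0.8630 = 1.124/0.8630 = 1.302 d.
L(t_c) = L₀ e^(−k_d t_c) = 42.2 × 0.6041 = 25.49 mg/L, and at the critical point k_a D_c = k_d L, so D_c = (0.387/1.25) × 25.49 = 7.893 mg/L.
x_c = v t_c = 0.117 m/s × 1.302 d × 86400 s/d = 13170 m ≈ 13.2 km.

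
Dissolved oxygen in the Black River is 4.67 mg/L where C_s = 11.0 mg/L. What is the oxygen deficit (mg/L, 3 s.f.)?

D = C_s − C = 11.0 − 4.67 = 6.33 mg/L.

D ≈ 6.33 mg/L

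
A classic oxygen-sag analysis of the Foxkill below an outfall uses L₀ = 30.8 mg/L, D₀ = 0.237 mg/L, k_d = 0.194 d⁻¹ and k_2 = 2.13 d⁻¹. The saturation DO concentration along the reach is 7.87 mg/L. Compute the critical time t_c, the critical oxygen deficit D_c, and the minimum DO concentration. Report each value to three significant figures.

At the critical point dD/dt = 0, so k_d L₀ e^(−k_d t) = k_2 D. Substituting D(t) from the Streeter–Phelps equation and solving for t gives
t_c = ln[(k_2/k_d)(1 − D₀(k_2−k_d)/(k_d L₀))] / (k_2−k_d).
Here k_2−k_d = 1.936 d⁻¹ and 1 − D₀(k_2−k_d)/(k_d L₀) = 1 − 0.237×1.936/(0.194×30.8) = 0.9232, so
t_c = ln(10.98 × 0.9232) / 1.936 = 2.316 / 1.936 = 1.196 d.
D_c = (k_d/k_2) L₀ e^(−k_d t_c) = (0.194/2.13) × 30.8 × e^(−0.194×1.196) = 0.09108 × 30.8 × 0.7929 = 2.224 mg/L.
Minimum DO = C_s − D_c = 7.87 − 2.224 = 5.646 mg/L.

t_c ≈ 1.20 d; D_c ≈ 2.22 mg/L; min DO ≈ 5.65 mg/L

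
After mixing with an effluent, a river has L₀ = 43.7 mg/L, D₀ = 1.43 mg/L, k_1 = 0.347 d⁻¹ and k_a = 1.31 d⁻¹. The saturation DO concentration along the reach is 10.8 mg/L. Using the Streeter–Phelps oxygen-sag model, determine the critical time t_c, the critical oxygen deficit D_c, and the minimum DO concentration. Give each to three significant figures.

t_c ≈ 1.28 d; D_c ≈ 7.42 mg/L; min DO ≈ 3.38 mg/L

At the critical point dD/dt = 0, so k_1 L₀ e^(−k_1 t) = k_a D. Substituting D(t) from the Streeter–Phelps equation and solving for t gives
t_c = ln[(k_a/k_1)(1 − D₀(k_a−k_1)/(k_1 L₀))] / (k_a−k_1).
Here k_a−k_1 = 0.9630 d⁻¹ and 1 − D₀(k_a−k_1)/(k_1 L₀) = 1 − 1.43×0.9630/(0.347×43.7) = 0.9092, so
t_c = ln(3.775 × 0.9092) / 0.9630 = 1.233 / 0.9630 = 1.281 d.
L(t_c) = L₀ e^(−k_1 t_c) = 43.7 × 0.6412 = 28.02 mg/L, and at the critical point k_a D_c = k_1 L, so D_c = (0.347/1.31) × 28.02 = 7.422 mg/L.
Minimum DO = C_s − D_c = 10.8 − 7.422 = 3.378 mg/L.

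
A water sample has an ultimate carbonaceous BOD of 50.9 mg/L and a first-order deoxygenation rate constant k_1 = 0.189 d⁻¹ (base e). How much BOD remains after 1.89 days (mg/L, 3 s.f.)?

L ≈ 35.6 mg/L

L_t = L₀ e^(−k_1 t) = 50.9 × e^(−0.189×1.89) = 50.9 × 0.6996 = 35.61 mg/L.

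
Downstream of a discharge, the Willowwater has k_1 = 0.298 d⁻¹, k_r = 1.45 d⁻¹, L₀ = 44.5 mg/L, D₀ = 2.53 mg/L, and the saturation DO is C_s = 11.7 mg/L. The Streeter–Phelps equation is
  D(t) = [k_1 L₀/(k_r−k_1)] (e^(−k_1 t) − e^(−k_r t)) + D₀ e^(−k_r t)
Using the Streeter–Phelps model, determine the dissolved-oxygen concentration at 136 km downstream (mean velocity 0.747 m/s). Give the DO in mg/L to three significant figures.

Travel time t = x/v = 136 km / (0.747 m/s) = 136000 m / 0.747 m/s = 182100 s = 2.107 d.
k_1 L₀/(k_r−k_1) = 0.298×44.5/(1.45−0.298) = 13.26/1.152 = 11.51 mg/L.
e^(−k_1 t) = e^(−0.298×2.107) = 0.5337; e^(−k_r t) = e^(−1.45×2.107) = 0.04710.
D = 11.51 × (0.5337 − 0.04710) + 2.53 × 0.04710 = 5.601 + 0.1192 = 5.720 mg/L.
DO = C_s − D = 11.7 − 5.720 = 5.980 mg/L.

DO ≈ 5.98 mg/L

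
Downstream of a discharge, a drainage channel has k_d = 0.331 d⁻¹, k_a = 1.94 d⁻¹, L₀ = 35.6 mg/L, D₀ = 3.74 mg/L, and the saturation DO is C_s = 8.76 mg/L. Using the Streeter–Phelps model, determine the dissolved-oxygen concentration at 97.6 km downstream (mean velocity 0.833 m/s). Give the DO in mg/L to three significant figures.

DO ≈ 4.34 mg/L

Travel time t = x/v = 97.6 km / (0.833 m/s) = 97600 m / 0.833 m/s = 117200 s = 1.356 d.
k_d L₀/(k_a−k_d) = 0.331×35.6/(1.94−0.331) = 11.78/1.609 = 7.324 mg/L.
e^(−k_d t) = e^(−0.331×1.356) = 0.6384; e^(−k_a t) = e^(−1.94×1.356) = 0.07202.
D = 7.324 × (0.6384 − 0.07202) + 3.74 × 0.07202 = 4.148 + 0.2693 = 4.417 mg/L.
DO = C_s − D = 8.76 − 4.417 = 4.343 mg/L.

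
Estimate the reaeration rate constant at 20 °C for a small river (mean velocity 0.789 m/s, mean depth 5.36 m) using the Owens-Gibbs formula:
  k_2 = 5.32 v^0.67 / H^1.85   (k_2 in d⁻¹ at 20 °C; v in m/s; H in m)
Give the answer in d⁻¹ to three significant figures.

k_2 = 5.32 × 0.789^0.67 / 5.36^1.85 = 5.32 × 0.8532 / 22.33 = 0.2032 d⁻¹.

k_2 ≈ 0.203 d⁻¹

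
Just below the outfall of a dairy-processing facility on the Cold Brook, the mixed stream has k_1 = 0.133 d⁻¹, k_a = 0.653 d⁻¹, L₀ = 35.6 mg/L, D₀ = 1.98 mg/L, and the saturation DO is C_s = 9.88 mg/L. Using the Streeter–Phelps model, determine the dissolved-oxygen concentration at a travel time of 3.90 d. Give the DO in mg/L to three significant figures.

DO ≈ 5.02 mg/L

k_1 L₀/(k_a−k_1) = 0.133×35.6/(0.653−0.133) = 4.735/0.5200 = 9.105 mg/L.
e^(−k_1 t) = e^(−0.133×3.900) = 0.5953; e^(−k_a t) = e^(−0.653×3.900) = 0.07834.
D = 9.105 × (0.5953 − 0.07834) + 1.98 × 0.07834 = 4.707 + 0.1551 = 4.862 mg/L.
DO = C_s − D = 9.88 − 4.862 = 5.018 mg/L.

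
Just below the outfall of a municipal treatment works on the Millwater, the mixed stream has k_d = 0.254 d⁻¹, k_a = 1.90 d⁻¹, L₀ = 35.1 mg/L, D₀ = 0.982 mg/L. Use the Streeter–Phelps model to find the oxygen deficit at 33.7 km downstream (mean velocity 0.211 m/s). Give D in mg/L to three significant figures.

Travel time t = x/v = 33.7 km / (0.211 m/s) = 33700 m / 0.211 m/s = 159700 s = 1.849 d.
k_d L₀/(k_a−k_d) = 0.254×35.1/(1.90−0.254) = 8.915/1.646 = 5.416 mg/L.
e^(−k_d t) = e^(−0.254×1.849) = 0.6253; e^(−k_a t) = e^(−1.90×1.849) = 0.02983.
D = 5.416 × (0.6253 − 0.02983) + 0.982 × 0.02983 = 3.225 + 0.02929 = 3.255 mg/L.

D ≈ 3.25 mg/L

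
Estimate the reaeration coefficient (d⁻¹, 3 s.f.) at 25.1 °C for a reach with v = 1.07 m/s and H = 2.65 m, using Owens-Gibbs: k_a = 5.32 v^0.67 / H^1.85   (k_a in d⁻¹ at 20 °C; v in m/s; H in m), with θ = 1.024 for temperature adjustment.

k_a ≈ 1.04 d⁻¹

k_a(20) = 5.32 × 1.07^0.67 / 2.65^1.85 = 5.32 × 1.046 / 6.067 = 0.9175 d⁻¹.
k_a(25.1) = 0.9175 × 1.024^(25.1−20) = 0.9175 × 1.129 = 1.035 d⁻¹.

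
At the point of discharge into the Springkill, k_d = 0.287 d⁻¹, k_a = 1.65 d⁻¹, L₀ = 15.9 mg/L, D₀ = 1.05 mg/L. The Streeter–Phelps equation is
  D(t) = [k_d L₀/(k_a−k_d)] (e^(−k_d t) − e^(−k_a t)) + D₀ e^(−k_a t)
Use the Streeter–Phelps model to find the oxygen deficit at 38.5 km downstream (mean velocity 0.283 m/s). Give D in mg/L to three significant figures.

D ≈ 1.96 mg/L

Travel time t = x/v = 38.5 km / (0.283 m/s) = 38500 m / 0.283 m/s = 136000 s = 1.575 d.
k_d L₀/(k_a−k_d) = 0.287×15.9/(1.65−0.287) = 4.563/1.363 = 3.348 mg/L.
e^(−k_d t) = e^(−0.287×1.575) = 0.6364; e^(−k_a t) = e^(−1.65×1.575) = 0.07442.
D = 3.348 × (0.6364 − 0.07442) + 1.05 × 0.07442 = 1.882 + 0.07814 = 1.960 mg/L.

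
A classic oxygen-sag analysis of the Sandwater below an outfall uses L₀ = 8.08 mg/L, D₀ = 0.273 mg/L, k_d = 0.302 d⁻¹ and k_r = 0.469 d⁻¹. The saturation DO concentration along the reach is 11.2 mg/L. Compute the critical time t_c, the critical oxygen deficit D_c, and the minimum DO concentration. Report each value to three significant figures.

At the critical point dD/dt = 0, so k_d L₀ e^(−k_d t) = k_r D. Substituting D(t) from the Streeter–Phelps equation and solving for t gives
t_c = ln[(k_r/k_d)(1 − D₀(k_r−k_d)/(k_d L₀))] / (k_r−k_d).
Here k_r−k_d = 0.1670 d⁻¹ and 1 − D₀(k_r−k_d)/(k_d L₀) = 1 − 0.273×0.1670/(0.302×8.08) = 0.9813, so
t_c = ln(1.553 × 0.9813) / 0.1670 = 0.4213 / 0.1670 = 2.523 d.
L(t_c) = L₀ e^(−k_d t_c) = 8.08 × 0.4668 = 3.772 mg/L, and at the critical point k_r D_c = k_d L, so D_c = (0.302/0.469) × 3.772 = 2.429 mg/L.
Minimum DO = C_s − D_c = 11.2 − 2.429 = 8.771 mg/L.

t_c ≈ 2.52 d; D_c ≈ 2.43 mg/L; min DO ≈ 8.77 mg/L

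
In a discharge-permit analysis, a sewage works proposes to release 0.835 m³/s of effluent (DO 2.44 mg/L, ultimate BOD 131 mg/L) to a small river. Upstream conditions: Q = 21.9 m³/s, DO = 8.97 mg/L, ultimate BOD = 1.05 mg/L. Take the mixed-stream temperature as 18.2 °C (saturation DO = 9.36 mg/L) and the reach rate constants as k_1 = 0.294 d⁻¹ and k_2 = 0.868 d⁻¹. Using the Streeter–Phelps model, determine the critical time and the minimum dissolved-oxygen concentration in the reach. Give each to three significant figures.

t_c ≈ 1.47 d; minimum DO ≈ 8.08 mg/L

Mixed DO = (21.9×8.97 + 0.835×2.44)/(21.9+0.835) = 198.5/22.73 = 8.730 mg/L.
Mixed L₀ = (21.9×1.05 + 0.835×131)/(22.73) = 132.4/22.73 = 5.823 mg/L.
Initial deficit D₀ = C_s − DO₀ = 9.36 − 8.730 = 0.6298 mg/L.
t_c = (1/0.5740) ln[(0.868/0.294)(1 − 0.6298×0.5740/(0.294×5.823))] = 1.742 × ln(2.329) = 1.473 d.
D_c = (0.294/0.868) × 5.823 × e^(−0.294×1.473) = 0.3387 × 5.823 × 0.6486 = 1.279 mg/L.
Minimum DO = 9.36 − 1.279 = 8.081 mg/L.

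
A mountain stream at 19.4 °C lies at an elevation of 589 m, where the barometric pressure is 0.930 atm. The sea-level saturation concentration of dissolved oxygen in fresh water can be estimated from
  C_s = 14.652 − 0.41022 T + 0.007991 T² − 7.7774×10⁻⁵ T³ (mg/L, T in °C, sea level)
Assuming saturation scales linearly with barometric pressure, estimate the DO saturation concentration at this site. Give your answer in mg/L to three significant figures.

At sea level: C_s = 14.652 − 0.41022×19.4 + 0.007991×19.4² − 7.7774×10⁻⁵×19.4³ = 9.133 mg/L.
Pressure correction: C_s' = 9.133 × 0.930 = 8.494 mg/L.

C_s ≈ 8.49 mg/L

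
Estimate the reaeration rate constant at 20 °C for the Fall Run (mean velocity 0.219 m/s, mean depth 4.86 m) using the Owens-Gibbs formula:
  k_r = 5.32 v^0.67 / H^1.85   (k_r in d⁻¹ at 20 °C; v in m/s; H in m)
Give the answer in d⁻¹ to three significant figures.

k_r ≈ 0.103 d⁻¹

k_r = 5.32 × 0.219^0.67 / 4.86^1.85 = 5.32 × 0.3615 / 18.63 = 0.1032 d⁻¹.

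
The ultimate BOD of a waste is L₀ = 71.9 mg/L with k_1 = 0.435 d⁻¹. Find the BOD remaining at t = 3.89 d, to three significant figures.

L_t = L₀ e^(−k_1 t) = 71.9 × e^(−0.435×3.89) = 71.9 × 0.1841 = 13.24 mg/L.

L ≈ 13.2 mg/L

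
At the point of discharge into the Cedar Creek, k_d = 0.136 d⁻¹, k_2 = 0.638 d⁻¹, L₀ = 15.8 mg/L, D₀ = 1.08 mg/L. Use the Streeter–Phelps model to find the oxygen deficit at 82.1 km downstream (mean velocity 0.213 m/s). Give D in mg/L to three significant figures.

Travel time t = x/v = 82.1 km / (0.213 m/s) = 82100 m / 0.213 m/s = 385400 s = 4.461 d.
k_d L₀/(k_2−k_d) = 0.136×15.8/(0.638−0.136) = 2.149/0.5020 = 4.280 mg/L.
e^(−k_d t) = e^(−0.136×4.461) = 0.5451; e^(−k_2 t) = e^(−0.638×4.461) = 0.05806.
D = 4.280 × (0.5451 − 0.05806) + 1.08 × 0.05806 = 2.085 + 0.06271 = 2.148 mg/L.

D ≈ 2.15 mg/L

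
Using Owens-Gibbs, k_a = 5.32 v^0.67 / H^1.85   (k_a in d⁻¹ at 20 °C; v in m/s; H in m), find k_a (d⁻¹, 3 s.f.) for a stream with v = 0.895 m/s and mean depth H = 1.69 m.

k_a = 5.32 × 0.895^0.67 / 1.69^1.85 = 5.32 × 0.9284 / 2.640 = 1.871 d⁻¹.

k_a ≈ 1.87 d⁻¹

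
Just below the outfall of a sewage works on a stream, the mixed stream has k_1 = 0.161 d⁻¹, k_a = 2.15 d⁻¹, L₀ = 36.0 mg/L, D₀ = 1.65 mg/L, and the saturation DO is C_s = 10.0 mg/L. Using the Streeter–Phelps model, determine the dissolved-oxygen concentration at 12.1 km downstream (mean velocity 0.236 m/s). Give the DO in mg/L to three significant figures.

Travel time t = x/v = 12.1 km / (0.236 m/s) = 12100 m / 0.236 m/s = 51270 s = 0.5934 d.
k_1 L₀/(k_a−k_1) = 0.161×36.0/(2.15−0.161) = 5.796/1.989 = 2.914 mg/L.
e^(−k_1 t) = e^(−0.161×0.5934) = 0.9089; e^(−k_a t) = e^(−2.15×0.5934) = 0.2792.
D = 2.914 × (0.9089 − 0.2792) + 1.65 × 0.2792 = 1.835 + 0.4607 = 2.296 mg/L.
DO = C_s − D = 10.0 − 2.296 = 7.704 mg/L.

DO ≈ 7.70 mg/L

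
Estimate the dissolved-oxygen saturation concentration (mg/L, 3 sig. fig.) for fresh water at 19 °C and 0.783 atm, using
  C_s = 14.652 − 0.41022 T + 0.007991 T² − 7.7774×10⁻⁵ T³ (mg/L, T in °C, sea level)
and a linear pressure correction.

At sea level: C_s = 14.652 − 0.41022×19 + 0.007991×19² − 7.7774×10⁻⁵×19³ = 9.209 mg/L.
Pressure correction: C_s' = 9.209 × 0.783 = 7.211 mg/L.

C_s ≈ 7.21 mg/L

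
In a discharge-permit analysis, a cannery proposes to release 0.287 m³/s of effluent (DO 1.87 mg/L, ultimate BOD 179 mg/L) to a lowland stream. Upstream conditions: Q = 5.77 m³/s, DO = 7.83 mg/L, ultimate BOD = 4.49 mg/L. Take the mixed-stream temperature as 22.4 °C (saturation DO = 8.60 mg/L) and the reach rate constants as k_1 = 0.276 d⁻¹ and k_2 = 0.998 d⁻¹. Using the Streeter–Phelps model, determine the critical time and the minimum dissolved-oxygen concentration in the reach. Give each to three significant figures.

t_c ≈ 1.44 d; minimum DO ≈ 6.23 mg/L

Mixed DO = (5.77×7.83 + 0.287×1.87)/(5.77+0.287) = 45.72/6.057 = 7.548 mg/L.
Mixed L₀ = (5.77×4.49 + 0.287×179)/(6.057) = 77.28/6.057 = 12.76 mg/L.
Initial deficit D₀ = C_s − DO₀ = 8.60 − 7.548 = 1.052 mg/L.
t_c = (1/0.7220) ln[(0.998/0.276)(1 − 1.052×0.7220/(0.276×12.76))] = 1.385 × ln(2.836) = 1.444 d.
D_c = (0.276/0.998) × 12.76 × e^(−0.276×1.444) = 0.2766 × 12.76 × 0.6714 = 2.369 mg/L.
Minimum DO = 8.60 − 2.369 = 6.231 mg/L.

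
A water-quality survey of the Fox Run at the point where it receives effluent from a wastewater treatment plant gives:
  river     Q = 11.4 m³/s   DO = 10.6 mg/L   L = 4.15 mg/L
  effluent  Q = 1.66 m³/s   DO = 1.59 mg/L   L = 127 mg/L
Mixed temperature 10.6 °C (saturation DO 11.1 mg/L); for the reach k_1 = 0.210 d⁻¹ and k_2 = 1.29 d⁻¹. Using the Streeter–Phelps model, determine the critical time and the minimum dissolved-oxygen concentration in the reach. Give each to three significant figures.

Mixed DO = (11.4×10.6 + 1.66×1.59)/(11.4+1.66) = 123.5/13.06 = 9.455 mg/L.
Mixed L₀ = (11.4×4.15 + 1.66×127)/(13.06) = 258.1/13.06 = 19.76 mg/L.
Initial deficit D₀ = C_s − DO₀ = 11.1 − 9.455 = 1.645 mg/L.
t_c = (1/1.080) ln[(1.29/0.210)(1 − 1.645×1.080/(0.210×19.76))] = 0.9259 × ln(3.513) = 1.163 d.
D_c = (0.210/1.29) × 19.76 × e^(−0.210×1.163) = 0.1628 × 19.76 × 0.7832 = 2.520 mg/L.
Minimum DO = 11.1 − 2.520 = 8.580 mg/L.

t_c ≈ 1.16 d; minimum DO ≈ 8.58 mg/L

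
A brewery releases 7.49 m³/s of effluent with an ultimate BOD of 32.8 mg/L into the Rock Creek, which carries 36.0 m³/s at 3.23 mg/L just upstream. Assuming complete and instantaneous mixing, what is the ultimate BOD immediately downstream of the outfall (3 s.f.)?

8.32 mg/L

Flow-weighted mixing: C = (Q_r C_r + Q_w C_w)/(Q_r + Q_w)
= (36.0×3.23 + 7.49×32.8)/(36.0 + 7.49) = 362.0/43.49 = 8.323 mg/L.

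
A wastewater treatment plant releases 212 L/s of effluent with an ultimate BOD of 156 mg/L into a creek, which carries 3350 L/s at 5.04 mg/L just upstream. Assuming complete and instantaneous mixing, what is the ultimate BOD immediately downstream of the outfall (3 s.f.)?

14.0 mg/L

Flow-weighted mixing: C = (Q_r C_r + Q_w C_w)/(Q_r + Q_w)
= (3350×5.04 + 212×156)/(3350 + 212) = 49960/3562 = 14.02 mg/L.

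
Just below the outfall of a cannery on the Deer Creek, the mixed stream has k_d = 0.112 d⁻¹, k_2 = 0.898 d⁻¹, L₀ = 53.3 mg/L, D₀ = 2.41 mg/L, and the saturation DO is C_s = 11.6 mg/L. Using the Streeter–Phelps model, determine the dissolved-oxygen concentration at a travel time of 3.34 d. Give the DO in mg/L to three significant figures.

k_d L₀/(k_2−k_d) = 0.112×53.3/(0.898−0.112) = 5.970/0.7860 = 7.595 mg/L.
e^(−k_d t) = e^(−0.112×3.340) = 0.6879; e^(−k_2 t) = e^(−0.898×3.340) = 0.04982.
D = 7.595 × (0.6879 − 0.04982) + 2.41 × 0.04982 = 4.846 + 0.1201 = 4.966 mg/L.
DO = C_s − D = 11.6 − 4.966 = 6.634 mg/L.

DO ≈ 6.63 mg/L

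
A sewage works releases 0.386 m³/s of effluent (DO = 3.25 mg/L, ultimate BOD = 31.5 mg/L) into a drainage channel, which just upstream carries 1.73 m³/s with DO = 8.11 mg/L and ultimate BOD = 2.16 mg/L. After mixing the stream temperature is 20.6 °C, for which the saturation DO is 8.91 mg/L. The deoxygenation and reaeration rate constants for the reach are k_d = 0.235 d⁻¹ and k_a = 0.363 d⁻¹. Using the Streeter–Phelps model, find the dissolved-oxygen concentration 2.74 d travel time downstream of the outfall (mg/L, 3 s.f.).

DO ≈ 6.14 mg/L

Mixed DO = (1.73×8.11 + 0.386×3.25)/(1.73+0.386) = 15.28/2.116 = 7.223 mg/L.
Mixed L₀ = (1.73×2.16 + 0.386×31.5)/(2.116) = 15.90/2.116 = 7.512 mg/L.
Initial deficit D₀ = C_s − DO₀ = 8.91 − 7.223 = 1.687 mg/L.
D(2.74) = [0.235×7.512/(0.363−0.235)](e^(−0.235×2.74) − e^(−0.363×2.74)) + 1.687 e^(−0.363×2.74)
= 13.79 × (0.5252 − 0.3699) + 1.687 × 0.3699 = 2.767 mg/L.
DO = 8.91 − 2.767 = 6.143 mg/L.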